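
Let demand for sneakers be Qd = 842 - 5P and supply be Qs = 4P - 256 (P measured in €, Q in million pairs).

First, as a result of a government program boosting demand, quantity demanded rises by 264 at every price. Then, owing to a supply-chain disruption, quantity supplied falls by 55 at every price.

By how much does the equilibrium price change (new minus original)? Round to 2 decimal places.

Original equilibrium: 842 - 5P = 4P - 256 gives 1098 = 9P, so P = 122 and Q = 232.
The new curves are Qd = 1106 - 5P (demand) and Qs = 4P - 311 (supply).
Clearing the new market: 1106 - 5P = 4P - 311, so P = 1417/9 ≈ 157.4444 and Q = 2869/9 ≈ 318.7778.
ΔP = 157.4444 − 122 = +35.44.

+35.44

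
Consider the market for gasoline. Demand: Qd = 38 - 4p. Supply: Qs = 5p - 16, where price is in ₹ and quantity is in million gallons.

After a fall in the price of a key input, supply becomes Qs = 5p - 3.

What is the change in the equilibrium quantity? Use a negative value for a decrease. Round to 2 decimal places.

Before the shock: 38 - 4p = 5p - 16 ⇒ 54 = 9p ⇒ p = 6, Q = 14.
With the change applied: demand Qd = 38 - 4p, supply Qs = 5p - 3.
New equilibrium: 38 - 4p = 5p - 3 ⇒ 41 = 9p ⇒ p = 41/9 ≈ 4.5556, Q = 178/9 ≈ 19.7778.
ΔQ = 19.7778 − 14 = +5.78.

+5.78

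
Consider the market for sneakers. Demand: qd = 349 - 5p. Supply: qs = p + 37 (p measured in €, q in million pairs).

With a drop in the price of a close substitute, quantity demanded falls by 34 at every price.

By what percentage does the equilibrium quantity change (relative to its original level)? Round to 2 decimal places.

Before the shock: 349 - 5p = p + 37 ⇒ 312 = 6p ⇒ p = 52, q = 89.
With the change applied: demand qd = 315 - 5p, supply qs = p + 37.
Clearing the new market: 315 - 5p = p + 37, so p = 139/3 ≈ 46.3333 and q = 250/3 ≈ 83.3333.
%Δq = (83.3333 − 89) / 89 × 100 = -6.37%.

-6.37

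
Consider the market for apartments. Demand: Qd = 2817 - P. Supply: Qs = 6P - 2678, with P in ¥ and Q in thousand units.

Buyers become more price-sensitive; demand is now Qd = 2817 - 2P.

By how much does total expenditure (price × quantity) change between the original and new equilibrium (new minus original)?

-603787.65625

Before the shock: 2817 - P = 6P - 2678 ⇒ 5495 = 7P ⇒ P = 785, Q = 2032.
The new curves are Qd = 2817 - 2P (demand) and Qs = 6P - 2678 (supply).
Equate the new curves: 2817 - 2P = 6P - 2678, giving 5495 = 8P, P = 686.875, Q = 1443.25.
Expenditure moves from 785×2032 = 1595120 to 686.875×1443.25 = 991332.34375; change = -603787.65625.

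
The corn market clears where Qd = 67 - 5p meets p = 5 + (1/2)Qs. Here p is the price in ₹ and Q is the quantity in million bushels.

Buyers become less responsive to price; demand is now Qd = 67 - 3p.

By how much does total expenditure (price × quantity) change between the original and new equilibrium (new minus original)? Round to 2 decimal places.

Before the shock: 67 - 5p = 2p - 10 ⇒ 77 = 7p ⇒ p = 11, Q = 12.
The shock moves the curves to Qd = 67 - 3p and Qs = 2p - 10.
Setting them equal: 67 - 3p = 2p - 10 → 77 = 5p, so p = 15.4 and Q = 20.8.
Expenditure moves from 11×12 = 132 to 15.4×20.8 = 320.32; change = +188.32.

+188.32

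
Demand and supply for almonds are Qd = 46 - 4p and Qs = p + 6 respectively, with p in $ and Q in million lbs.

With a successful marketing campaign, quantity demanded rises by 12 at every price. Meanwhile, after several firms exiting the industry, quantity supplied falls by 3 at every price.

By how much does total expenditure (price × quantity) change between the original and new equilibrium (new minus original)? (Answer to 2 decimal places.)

+42.00

Solve the original market: 46 - 4p = p + 6, hence p = 8 and Q = 14.
With the change applied: demand Qd = 58 - 4p, supply Qs = p + 3.
Setting them equal: 58 - 4p = p + 3 → 55 = 5p, so p = 11 and Q = 14.
Expenditure moves from 8×14 = 112 to 11×14 = 154; change = +42.00.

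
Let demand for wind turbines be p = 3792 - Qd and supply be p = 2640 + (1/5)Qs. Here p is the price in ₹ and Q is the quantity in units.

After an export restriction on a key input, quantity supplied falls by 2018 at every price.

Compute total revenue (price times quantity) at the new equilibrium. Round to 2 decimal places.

1975983.89

Solve the original market: 3792 - p = 5p - 13200, hence p = 2832 and Q = 960.
After the shift, demand is Qd = 3792 - p and supply is Qs = 5p - 15218.
Clearing the new market: 3792 - p = 5p - 15218, so p = 9505/3 ≈ 3168.3333 and Q = 1871/3 ≈ 623.6667.
New expenditure = 3168.3333 × 623.6667 = 1975983.89.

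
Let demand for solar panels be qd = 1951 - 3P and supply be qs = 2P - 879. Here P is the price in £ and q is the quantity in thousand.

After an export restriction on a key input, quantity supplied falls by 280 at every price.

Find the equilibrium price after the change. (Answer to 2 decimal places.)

Initially, 1951 - 3P = 2P - 879, so 2830 = 5P and P = 566, q = 253.
With the change applied: demand qd = 1951 - 3P, supply qs = 2P - 1159.
Clearing the new market: 1951 - 3P = 2P - 1159, so P = 622 and q = 85.

622.00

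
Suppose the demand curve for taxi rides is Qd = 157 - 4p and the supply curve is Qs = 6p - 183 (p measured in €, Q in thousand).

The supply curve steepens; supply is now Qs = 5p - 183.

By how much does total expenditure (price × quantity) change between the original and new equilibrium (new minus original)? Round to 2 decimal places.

Original equilibrium: 157 - 4p = 6p - 183 gives 340 = 10p, so p = 34 and Q = 21.
The new curves are Qd = 157 - 4p (demand) and Qs = 5p - 183 (supply).
Clearing the new market: 157 - 4p = 5p - 183, so p = 340/9 ≈ 37.7778 and Q = 53/9 ≈ 5.8889.
Expenditure moves from 34×21 = 714 to 37.7778×5.8889 = 222.4691; change = -491.53.

-491.53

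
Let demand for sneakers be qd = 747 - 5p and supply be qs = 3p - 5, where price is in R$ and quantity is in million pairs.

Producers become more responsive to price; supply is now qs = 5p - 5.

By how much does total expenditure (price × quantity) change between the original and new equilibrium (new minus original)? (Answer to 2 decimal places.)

Solve the original market: 747 - 5p = 3p - 5, hence p = 94 and q = 277.
With the change applied: demand qd = 747 - 5p, supply qs = 5p - 5.
Setting them equal: 747 - 5p = 5p - 5 → 752 = 10p, so p = 75.2 and q = 371.
Expenditure moves from 94×277 = 26038 to 75.2×371 = 27899.2; change = +1861.20.

+1861.20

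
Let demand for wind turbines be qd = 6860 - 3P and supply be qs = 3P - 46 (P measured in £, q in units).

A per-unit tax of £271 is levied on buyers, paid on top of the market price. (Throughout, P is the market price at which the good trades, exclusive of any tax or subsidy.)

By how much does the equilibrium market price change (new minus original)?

Before the shock: 6860 - 3P = 3P - 46 ⇒ 6906 = 6P ⇒ P = 1151, q = 3407.
Since buyers pay the price plus the tax, the effective demand curve becomes qd = 6047 - 3P.
Equate the new curves: 6047 - 3P = 3P - 46, giving 6093 = 6P, P = 1015.5, q = 3000.5.
ΔP = 1015.5 − 1151 = -135.5.

-135.5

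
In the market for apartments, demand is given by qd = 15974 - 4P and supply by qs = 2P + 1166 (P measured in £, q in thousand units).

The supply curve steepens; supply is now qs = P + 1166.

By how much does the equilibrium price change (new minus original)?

+493.6

Solve the original market: 15974 - 4P = 2P + 1166, hence P = 2468 and q = 6102.
With the change applied: demand qd = 15974 - 4P, supply qs = P + 1166.
Setting them equal: 15974 - 4P = P + 1166 → 14808 = 5P, so P = 2961.6 and q = 4127.6.
ΔP = 2961.6 − 2468 = +493.6.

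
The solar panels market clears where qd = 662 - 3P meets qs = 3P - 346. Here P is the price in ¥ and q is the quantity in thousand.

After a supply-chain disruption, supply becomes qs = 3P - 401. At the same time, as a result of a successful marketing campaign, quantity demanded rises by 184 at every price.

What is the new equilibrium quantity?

222.5

Solve the original market: 662 - 3P = 3P - 346, hence P = 168 and q = 158.
After the shift, demand is qd = 846 - 3P and supply is qs = 3P - 401.
Clearing the new market: 846 - 3P = 3P - 401, so P = 1247/6 ≈ 207.8333 and q = 222.5.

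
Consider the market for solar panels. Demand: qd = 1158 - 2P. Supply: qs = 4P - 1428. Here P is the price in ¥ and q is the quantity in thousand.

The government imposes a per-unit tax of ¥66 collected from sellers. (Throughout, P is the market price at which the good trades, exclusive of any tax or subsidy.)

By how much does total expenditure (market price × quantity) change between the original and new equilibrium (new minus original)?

-28776

Before the shock: 1158 - 2P = 4P - 1428 ⇒ 2586 = 6P ⇒ P = 431, q = 296.
Since sellers keep the price net of the tax, the effective supply curve becomes qs = 4P - 1692.
Clearing the new market: 1158 - 2P = 4P - 1692, so P = 475 and q = 208.
Expenditure moves from 431×296 = 127576 to 475×208 = 98800; change = -28776.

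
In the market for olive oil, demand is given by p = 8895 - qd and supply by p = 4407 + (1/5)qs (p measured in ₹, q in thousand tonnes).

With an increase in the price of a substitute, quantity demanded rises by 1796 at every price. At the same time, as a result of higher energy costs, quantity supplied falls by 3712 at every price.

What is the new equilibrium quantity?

4618

Before the shock: 8895 - p = 5p - 22035 ⇒ 30930 = 6p ⇒ p = 5155, q = 3740.
The shock moves the curves to qd = 10691 - p and qs = 5p - 25747.
Equate the new curves: 10691 - p = 5p - 25747, giving 36438 = 6p, p = 6073, q = 4618.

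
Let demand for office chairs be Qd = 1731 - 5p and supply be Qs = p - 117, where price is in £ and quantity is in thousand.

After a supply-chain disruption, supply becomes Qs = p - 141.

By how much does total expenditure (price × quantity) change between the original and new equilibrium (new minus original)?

Solve the original market: 1731 - 5p = p - 117, hence p = 308 and Q = 191.
After the shift, demand is Qd = 1731 - 5p and supply is Qs = p - 141.
Setting them equal: 1731 - 5p = p - 141 → 1872 = 6p, so p = 312 and Q = 171.
Expenditure moves from 308×191 = 58828 to 312×171 = 53352; change = -5476.

-5476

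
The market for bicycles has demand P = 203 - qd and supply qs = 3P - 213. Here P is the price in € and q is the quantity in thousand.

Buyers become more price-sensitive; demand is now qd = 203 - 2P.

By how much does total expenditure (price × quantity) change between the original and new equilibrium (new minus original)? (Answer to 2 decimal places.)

Before the shock: 203 - P = 3P - 213 ⇒ 416 = 4P ⇒ P = 104, q = 99.
After the shift, demand is qd = 203 - 2P and supply is qs = 3P - 213.
New equilibrium: 203 - 2P = 3P - 213 ⇒ 416 = 5P ⇒ P = 83.2, q = 36.6.
Expenditure moves from 104×99 = 10296 to 83.2×36.6 = 3045.12; change = -7250.88.

-7250.88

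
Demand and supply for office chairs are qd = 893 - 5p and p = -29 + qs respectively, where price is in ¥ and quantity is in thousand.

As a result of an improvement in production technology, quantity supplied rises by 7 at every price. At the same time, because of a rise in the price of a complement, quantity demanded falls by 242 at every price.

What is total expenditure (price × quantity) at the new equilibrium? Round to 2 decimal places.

14196.25

Before the shock: 893 - 5p = p + 29 ⇒ 864 = 6p ⇒ p = 144, q = 173.
After the shift, demand is qd = 651 - 5p and supply is qs = p + 36.
New equilibrium: 651 - 5p = p + 36 ⇒ 615 = 6p ⇒ p = 102.5, q = 138.5.
New expenditure = 102.5 × 138.5 = 14196.25.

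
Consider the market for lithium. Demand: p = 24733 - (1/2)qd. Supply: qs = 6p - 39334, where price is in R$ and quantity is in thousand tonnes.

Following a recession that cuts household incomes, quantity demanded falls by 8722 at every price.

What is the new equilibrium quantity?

20724.5

Solve the original market: 49466 - 2p = 6p - 39334, hence p = 11100 and q = 27266.
The new curves are qd = 40744 - 2p (demand) and qs = 6p - 39334 (supply).
Equate the new curves: 40744 - 2p = 6p - 39334, giving 80078 = 8p, p = 10009.75, q = 20724.5.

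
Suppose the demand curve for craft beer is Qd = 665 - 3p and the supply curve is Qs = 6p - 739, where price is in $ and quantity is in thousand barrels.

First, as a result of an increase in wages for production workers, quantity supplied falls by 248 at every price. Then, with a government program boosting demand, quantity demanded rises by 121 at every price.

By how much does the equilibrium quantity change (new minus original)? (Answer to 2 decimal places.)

Original equilibrium: 665 - 3p = 6p - 739 gives 1404 = 9p, so p = 156 and Q = 197.
After the shift, demand is Qd = 786 - 3p and supply is Qs = 6p - 987.
Clearing the new market: 786 - 3p = 6p - 987, so p = 197 and Q = 195.
ΔQ = 195 − 197 = -2.00.

-2.00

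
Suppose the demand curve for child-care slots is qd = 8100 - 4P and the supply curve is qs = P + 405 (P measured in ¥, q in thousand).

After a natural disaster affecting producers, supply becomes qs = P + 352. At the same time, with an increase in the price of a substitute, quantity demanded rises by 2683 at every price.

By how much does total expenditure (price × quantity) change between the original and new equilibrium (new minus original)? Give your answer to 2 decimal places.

+2094756.84

Original equilibrium: 8100 - 4P = P + 405 gives 7695 = 5P, so P = 1539 and q = 1944.
The new curves are qd = 10783 - 4P (demand) and qs = P + 352 (supply).
Setting them equal: 10783 - 4P = P + 352 → 10431 = 5P, so P = 2086.2 and q = 2438.2.
Expenditure moves from 1539×1944 = 2991816 to 2086.2×2438.2 = 5086572.84; change = +2094756.84.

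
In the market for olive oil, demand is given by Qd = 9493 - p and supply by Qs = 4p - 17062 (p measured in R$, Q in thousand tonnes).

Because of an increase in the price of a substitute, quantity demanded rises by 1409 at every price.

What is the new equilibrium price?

5592.8

Before the shock: 9493 - p = 4p - 17062 ⇒ 26555 = 5p ⇒ p = 5311, Q = 4182.
The new curves are Qd = 10902 - p (demand) and Qs = 4p - 17062 (supply).
New equilibrium: 10902 - p = 4p - 17062 ⇒ 27964 = 5p ⇒ p = 5592.8, Q = 5309.2.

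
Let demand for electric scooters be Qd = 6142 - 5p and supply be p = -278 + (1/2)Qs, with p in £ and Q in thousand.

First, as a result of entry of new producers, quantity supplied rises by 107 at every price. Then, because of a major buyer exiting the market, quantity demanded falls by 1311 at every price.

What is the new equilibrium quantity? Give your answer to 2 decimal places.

1853.86

Solve the original market: 6142 - 5p = 2p + 556, hence p = 798 and Q = 2152.
The new curves are Qd = 4831 - 5p (demand) and Qs = 2p + 663 (supply).
Clearing the new market: 4831 - 5p = 2p + 663, so p = 4168/7 ≈ 595.4286 and Q = 12977/7 ≈ 1853.8571.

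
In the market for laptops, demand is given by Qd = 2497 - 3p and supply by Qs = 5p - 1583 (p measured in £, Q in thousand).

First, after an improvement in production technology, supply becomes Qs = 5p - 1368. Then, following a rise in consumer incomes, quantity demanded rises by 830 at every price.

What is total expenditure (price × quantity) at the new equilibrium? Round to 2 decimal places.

919266.33

Before the shock: 2497 - 3p = 5p - 1583 ⇒ 4080 = 8p ⇒ p = 510, Q = 967.
The new curves are Qd = 3327 - 3p (demand) and Qs = 5p - 1368 (supply).
New equilibrium: 3327 - 3p = 5p - 1368 ⇒ 4695 = 8p ⇒ p = 586.875, Q = 1566.375.
New expenditure = 586.875 × 1566.375 = 919266.33.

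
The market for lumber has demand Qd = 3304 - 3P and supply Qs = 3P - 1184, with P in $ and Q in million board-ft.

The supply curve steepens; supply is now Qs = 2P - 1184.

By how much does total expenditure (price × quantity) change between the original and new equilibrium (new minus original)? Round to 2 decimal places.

-244266.88

Before the shock: 3304 - 3P = 3P - 1184 ⇒ 4488 = 6P ⇒ P = 748, Q = 1060.
With the change applied: demand Qd = 3304 - 3P, supply Qs = 2P - 1184.
Setting them equal: 3304 - 3P = 2P - 1184 → 4488 = 5P, so P = 897.6 and Q = 611.2.
Expenditure moves from 748×1060 = 792880 to 897.6×611.2 = 548613.12; change = -244266.88.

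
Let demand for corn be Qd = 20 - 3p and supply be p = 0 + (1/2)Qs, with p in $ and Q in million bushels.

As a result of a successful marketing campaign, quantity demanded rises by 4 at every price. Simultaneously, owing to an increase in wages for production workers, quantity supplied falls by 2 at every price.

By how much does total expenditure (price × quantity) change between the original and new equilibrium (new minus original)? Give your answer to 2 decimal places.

Initially, 20 - 3p = 2p, so 20 = 5p and p = 4, Q = 8.
The shock moves the curves to Qd = 24 - 3p and Qs = 2p - 2.
Clearing the new market: 24 - 3p = 2p - 2, so p = 5.2 and Q = 8.4.
Expenditure moves from 4×8 = 32 to 5.2×8.4 = 43.68; change = +11.68.

+11.68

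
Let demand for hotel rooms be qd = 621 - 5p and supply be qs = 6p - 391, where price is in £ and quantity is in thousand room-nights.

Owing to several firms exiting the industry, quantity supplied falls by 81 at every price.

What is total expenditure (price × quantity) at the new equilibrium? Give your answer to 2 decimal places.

Original equilibrium: 621 - 5p = 6p - 391 gives 1012 = 11p, so p = 92 and q = 161.
With the change applied: demand qd = 621 - 5p, supply qs = 6p - 472.
Setting them equal: 621 - 5p = 6p - 472 → 1093 = 11p, so p = 1093/11 ≈ 99.3636 and q = 1366/11 ≈ 124.1818.
New expenditure = 99.3636 × 124.1818 = 12339.16.

12339.16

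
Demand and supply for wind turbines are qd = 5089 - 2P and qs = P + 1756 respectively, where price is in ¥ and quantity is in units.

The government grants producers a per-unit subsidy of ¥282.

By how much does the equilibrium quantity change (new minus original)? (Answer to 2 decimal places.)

Original equilibrium: 5089 - 2P = P + 1756 gives 3333 = 3P, so P = 1111 and q = 2867.
Since sellers receive the price plus the subsidy, the effective supply curve becomes qs = P + 2038.
Setting them equal: 5089 - 2P = P + 2038 → 3051 = 3P, so P = 1017 and q = 3055.
Δq = 3055 − 2867 = +188.00.

+188.00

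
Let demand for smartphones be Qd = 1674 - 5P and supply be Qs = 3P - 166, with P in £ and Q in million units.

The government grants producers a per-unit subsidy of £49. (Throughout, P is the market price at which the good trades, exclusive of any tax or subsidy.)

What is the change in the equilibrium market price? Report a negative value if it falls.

-18.375

Original equilibrium: 1674 - 5P = 3P - 166 gives 1840 = 8P, so P = 230 and Q = 524.
Since sellers receive the price plus the subsidy, the effective supply curve becomes Qs = 3P - 19.
New equilibrium: 1674 - 5P = 3P - 19 ⇒ 1693 = 8P ⇒ P = 211.625, Q = 615.875.
ΔP = 211.625 − 230 = -18.375.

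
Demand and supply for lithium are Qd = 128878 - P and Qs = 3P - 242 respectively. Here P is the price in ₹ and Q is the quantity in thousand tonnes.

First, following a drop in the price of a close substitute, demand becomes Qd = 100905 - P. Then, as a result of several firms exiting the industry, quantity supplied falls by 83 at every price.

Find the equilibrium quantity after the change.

Before the shock: 128878 - P = 3P - 242 ⇒ 129120 = 4P ⇒ P = 32280, Q = 96598.
After the shift, demand is Qd = 100905 - P and supply is Qs = 3P - 325.
Equate the new curves: 100905 - P = 3P - 325, giving 101230 = 4P, P = 25307.5, Q = 75597.5.

75597.5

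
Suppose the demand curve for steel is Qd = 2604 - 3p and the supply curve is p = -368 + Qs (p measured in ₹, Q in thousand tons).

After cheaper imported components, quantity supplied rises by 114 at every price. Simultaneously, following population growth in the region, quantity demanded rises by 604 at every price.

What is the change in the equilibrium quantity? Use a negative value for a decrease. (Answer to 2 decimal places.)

Initially, 2604 - 3p = p + 368, so 2236 = 4p and p = 559, Q = 927.
After the shift, demand is Qd = 3208 - 3p and supply is Qs = p + 482.
Clearing the new market: 3208 - 3p = p + 482, so p = 681.5 and Q = 1163.5.
ΔQ = 1163.5 − 927 = +236.50.

+236.50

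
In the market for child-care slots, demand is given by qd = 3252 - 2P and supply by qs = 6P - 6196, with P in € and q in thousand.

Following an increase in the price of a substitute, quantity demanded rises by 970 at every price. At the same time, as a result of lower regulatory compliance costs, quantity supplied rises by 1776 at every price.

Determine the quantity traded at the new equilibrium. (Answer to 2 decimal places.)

2061.50

Initially, 3252 - 2P = 6P - 6196, so 9448 = 8P and P = 1181, q = 890.
With the change applied: demand qd = 4222 - 2P, supply qs = 6P - 4420.
Clearing the new market: 4222 - 2P = 6P - 4420, so P = 1080.25 and q = 2061.5.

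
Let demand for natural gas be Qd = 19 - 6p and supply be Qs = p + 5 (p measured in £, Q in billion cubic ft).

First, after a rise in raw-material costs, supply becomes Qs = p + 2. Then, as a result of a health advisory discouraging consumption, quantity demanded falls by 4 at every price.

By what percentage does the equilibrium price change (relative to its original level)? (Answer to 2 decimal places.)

Before the shock: 19 - 6p = p + 5 ⇒ 14 = 7p ⇒ p = 2, Q = 7.
The new curves are Qd = 15 - 6p (demand) and Qs = p + 2 (supply).
Equate the new curves: 15 - 6p = p + 2, giving 13 = 7p, p = 13/7 ≈ 1.8571, Q = 27/7 ≈ 3.8571.
%Δp = (1.8571 − 2) / 2 × 100 = -7.14%.

-7.14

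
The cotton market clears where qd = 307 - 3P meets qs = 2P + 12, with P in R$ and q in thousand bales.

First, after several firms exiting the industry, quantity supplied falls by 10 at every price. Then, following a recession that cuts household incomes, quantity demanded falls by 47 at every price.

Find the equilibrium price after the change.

51.6

Original equilibrium: 307 - 3P = 2P + 12 gives 295 = 5P, so P = 59 and q = 130.
With the change applied: demand qd = 260 - 3P, supply qs = 2P + 2.
Setting them equal: 260 - 3P = 2P + 2 → 258 = 5P, so P = 51.6 and q = 105.2.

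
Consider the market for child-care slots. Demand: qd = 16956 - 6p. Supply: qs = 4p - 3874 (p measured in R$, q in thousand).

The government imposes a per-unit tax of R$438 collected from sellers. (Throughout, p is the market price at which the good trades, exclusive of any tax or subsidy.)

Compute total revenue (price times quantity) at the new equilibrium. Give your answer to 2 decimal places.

Before the shock: 16956 - 6p = 4p - 3874 ⇒ 20830 = 10p ⇒ p = 2083, q = 4458.
Since sellers keep the price net of the tax, the effective supply curve becomes qs = 4p - 5626.
Setting them equal: 16956 - 6p = 4p - 5626 → 22582 = 10p, so p = 2258.2 and q = 3406.8.
New expenditure = 2258.2 × 3406.8 = 7693235.76.

7693235.76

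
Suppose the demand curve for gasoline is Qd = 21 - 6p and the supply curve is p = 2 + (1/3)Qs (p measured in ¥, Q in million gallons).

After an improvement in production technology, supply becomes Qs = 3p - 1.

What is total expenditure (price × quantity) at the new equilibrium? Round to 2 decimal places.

15.48

Solve the original market: 21 - 6p = 3p - 6, hence p = 3 and Q = 3.
After the shift, demand is Qd = 21 - 6p and supply is Qs = 3p - 1.
Clearing the new market: 21 - 6p = 3p - 1, so p = 22/9 ≈ 2.4444 and Q = 19/3 ≈ 6.3333.
New expenditure = 2.4444 × 6.3333 = 15.48.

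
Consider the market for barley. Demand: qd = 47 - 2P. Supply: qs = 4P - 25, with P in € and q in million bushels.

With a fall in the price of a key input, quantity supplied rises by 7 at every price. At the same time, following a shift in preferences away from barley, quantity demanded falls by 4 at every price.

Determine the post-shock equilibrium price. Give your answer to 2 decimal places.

Solve the original market: 47 - 2P = 4P - 25, hence P = 12 and q = 23.
After the shift, demand is qd = 43 - 2P and supply is qs = 4P - 18.
Setting them equal: 43 - 2P = 4P - 18 → 61 = 6P, so P = 61/6 ≈ 10.1667 and q = 68/3 ≈ 22.6667.

10.17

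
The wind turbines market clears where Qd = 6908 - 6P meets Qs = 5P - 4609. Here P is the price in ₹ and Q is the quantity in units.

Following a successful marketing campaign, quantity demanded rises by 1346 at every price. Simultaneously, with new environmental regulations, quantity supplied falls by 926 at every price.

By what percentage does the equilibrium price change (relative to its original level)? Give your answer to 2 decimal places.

Before the shock: 6908 - 6P = 5P - 4609 ⇒ 11517 = 11P ⇒ P = 1047, Q = 626.
The new curves are Qd = 8254 - 6P (demand) and Qs = 5P - 5535 (supply).
Equate the new curves: 8254 - 6P = 5P - 5535, giving 13789 = 11P, P = 13789/11 ≈ 1253.5455, Q = 8060/11 ≈ 732.7273.
%ΔP = (1253.5455 − 1047) / 1047 × 100 = +19.73%.

+19.73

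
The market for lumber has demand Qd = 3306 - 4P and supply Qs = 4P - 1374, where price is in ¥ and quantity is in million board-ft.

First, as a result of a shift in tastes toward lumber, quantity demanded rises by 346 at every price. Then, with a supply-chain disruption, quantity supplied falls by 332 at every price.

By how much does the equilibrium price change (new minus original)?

+84.75

Solve the original market: 3306 - 4P = 4P - 1374, hence P = 585 and Q = 966.
The new curves are Qd = 3652 - 4P (demand) and Qs = 4P - 1706 (supply).
Equate the new curves: 3652 - 4P = 4P - 1706, giving 5358 = 8P, P = 669.75, Q = 973.
ΔP = 669.75 − 585 = +84.75.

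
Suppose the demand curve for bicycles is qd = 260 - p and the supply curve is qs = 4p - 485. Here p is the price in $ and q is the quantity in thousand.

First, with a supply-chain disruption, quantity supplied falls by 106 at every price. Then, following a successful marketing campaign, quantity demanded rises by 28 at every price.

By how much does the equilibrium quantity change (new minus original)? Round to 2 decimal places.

+1.20

Original equilibrium: 260 - p = 4p - 485 gives 745 = 5p, so p = 149 and q = 111.
The shock moves the curves to qd = 288 - p and qs = 4p - 591.
New equilibrium: 288 - p = 4p - 591 ⇒ 879 = 5p ⇒ p = 175.8, q = 112.2.
Δq = 112.2 − 111 = +1.20.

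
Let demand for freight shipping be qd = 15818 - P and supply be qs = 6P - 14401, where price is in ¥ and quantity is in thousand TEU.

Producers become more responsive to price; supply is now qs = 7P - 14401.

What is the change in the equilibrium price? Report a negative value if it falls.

-539.625

Solve the original market: 15818 - P = 6P - 14401, hence P = 4317 and q = 11501.
The shock moves the curves to qd = 15818 - P and qs = 7P - 14401.
New equilibrium: 15818 - P = 7P - 14401 ⇒ 30219 = 8P ⇒ P = 3777.375, q = 12040.625.
ΔP = 3777.375 − 4317 = -539.625.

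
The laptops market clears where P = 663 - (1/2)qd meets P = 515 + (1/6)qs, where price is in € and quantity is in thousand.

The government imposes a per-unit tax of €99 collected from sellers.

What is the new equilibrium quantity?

Initially, 1326 - 2P = 6P - 3090, so 4416 = 8P and P = 552, q = 222.
Since sellers keep the price net of the tax, the effective supply curve becomes qs = 6P - 3684.
New equilibrium: 1326 - 2P = 6P - 3684 ⇒ 5010 = 8P ⇒ P = 626.25, q = 73.5.

73.5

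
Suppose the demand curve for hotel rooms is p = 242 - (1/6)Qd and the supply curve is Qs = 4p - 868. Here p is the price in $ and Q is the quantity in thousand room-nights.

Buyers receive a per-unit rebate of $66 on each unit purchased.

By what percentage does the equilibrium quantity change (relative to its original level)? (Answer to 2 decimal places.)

Solve the original market: 1452 - 6p = 4p - 868, hence p = 232 and Q = 60.
Since buyers' out-of-pocket price is the market price minus the rebate, the effective demand curve becomes Qd = 1848 - 6p.
Clearing the new market: 1848 - 6p = 4p - 868, so p = 271.6 and Q = 218.4.
%ΔQ = (218.4 − 60) / 60 × 100 = +264.00%.

+264.00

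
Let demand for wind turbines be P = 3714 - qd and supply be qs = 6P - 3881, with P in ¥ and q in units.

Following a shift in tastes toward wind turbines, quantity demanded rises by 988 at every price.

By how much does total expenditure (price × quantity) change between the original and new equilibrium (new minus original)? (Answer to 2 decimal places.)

Solve the original market: 3714 - P = 6P - 3881, hence P = 1085 and q = 2629.
After the shift, demand is qd = 4702 - P and supply is qs = 6P - 3881.
Setting them equal: 4702 - P = 6P - 3881 → 8583 = 7P, so P = 8583/7 ≈ 1226.1429 and q = 24331/7 ≈ 3475.8571.
Expenditure moves from 1085×2629 = 2852465 to 1226.1429×3475.8571 = 4261897.4082; change = +1409432.41.

+1409432.41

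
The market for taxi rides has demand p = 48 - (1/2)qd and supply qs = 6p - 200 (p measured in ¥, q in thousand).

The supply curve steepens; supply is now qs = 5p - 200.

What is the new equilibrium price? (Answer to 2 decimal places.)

42.29

Before the shock: 96 - 2p = 6p - 200 ⇒ 296 = 8p ⇒ p = 37, q = 22.
The new curves are qd = 96 - 2p (demand) and qs = 5p - 200 (supply).
New equilibrium: 96 - 2p = 5p - 200 ⇒ 296 = 7p ⇒ p = 296/7 ≈ 42.2857, q = 80/7 ≈ 11.4286.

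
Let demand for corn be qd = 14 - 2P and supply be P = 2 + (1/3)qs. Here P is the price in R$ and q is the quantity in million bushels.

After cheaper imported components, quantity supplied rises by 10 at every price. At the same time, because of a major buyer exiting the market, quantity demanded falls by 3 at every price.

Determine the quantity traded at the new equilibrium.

8.2

Original equilibrium: 14 - 2P = 3P - 6 gives 20 = 5P, so P = 4 and q = 6.
With the change applied: demand qd = 11 - 2P, supply qs = 3P + 4.
Clearing the new market: 11 - 2P = 3P + 4, so P = 1.4 and q = 8.2.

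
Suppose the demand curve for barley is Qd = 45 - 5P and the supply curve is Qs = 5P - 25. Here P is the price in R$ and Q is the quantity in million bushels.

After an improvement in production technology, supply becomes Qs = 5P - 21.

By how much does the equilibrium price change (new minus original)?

Original equilibrium: 45 - 5P = 5P - 25 gives 70 = 10P, so P = 7 and Q = 10.
After the shift, demand is Qd = 45 - 5P and supply is Qs = 5P - 21.
New equilibrium: 45 - 5P = 5P - 21 ⇒ 66 = 10P ⇒ P = 6.6, Q = 12.
ΔP = 6.6 − 7 = -0.4.

-0.4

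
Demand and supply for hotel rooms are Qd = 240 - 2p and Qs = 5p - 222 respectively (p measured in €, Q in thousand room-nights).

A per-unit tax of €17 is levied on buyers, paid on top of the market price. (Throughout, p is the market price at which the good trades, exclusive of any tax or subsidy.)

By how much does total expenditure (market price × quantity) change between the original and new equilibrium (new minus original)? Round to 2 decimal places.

-2009.47

Initially, 240 - 2p = 5p - 222, so 462 = 7p and p = 66, Q = 108.
Since buyers pay the price plus the tax, the effective demand curve becomes Qd = 206 - 2p.
Setting them equal: 206 - 2p = 5p - 222 → 428 = 7p, so p = 428/7 ≈ 61.1429 and Q = 586/7 ≈ 83.7143.
Expenditure moves from 66×108 = 7128 to 61.1429×83.7143 = 5118.5306; change = -2009.47.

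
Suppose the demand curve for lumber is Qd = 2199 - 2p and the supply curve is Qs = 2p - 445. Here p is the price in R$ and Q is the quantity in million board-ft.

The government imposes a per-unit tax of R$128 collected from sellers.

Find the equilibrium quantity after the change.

749

Solve the original market: 2199 - 2p = 2p - 445, hence p = 661 and Q = 877.
Since sellers keep the price net of the tax, the effective supply curve becomes Qs = 2p - 701.
Clearing the new market: 2199 - 2p = 2p - 701, so p = 725 and Q = 749.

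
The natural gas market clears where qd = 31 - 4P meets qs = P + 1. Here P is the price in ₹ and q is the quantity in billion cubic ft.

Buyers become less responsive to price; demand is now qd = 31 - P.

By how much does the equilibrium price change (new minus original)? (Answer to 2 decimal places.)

+9.00

Solve the original market: 31 - 4P = P + 1, hence P = 6 and q = 7.
After the shift, demand is qd = 31 - P and supply is qs = P + 1.
Clearing the new market: 31 - P = P + 1, so P = 15 and q = 16.
ΔP = 15 − 6 = +9.00.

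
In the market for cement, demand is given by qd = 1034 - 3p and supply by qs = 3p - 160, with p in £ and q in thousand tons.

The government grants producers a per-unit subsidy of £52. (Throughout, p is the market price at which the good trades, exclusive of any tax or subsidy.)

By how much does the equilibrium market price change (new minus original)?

-26

Initially, 1034 - 3p = 3p - 160, so 1194 = 6p and p = 199, q = 437.
Since sellers receive the price plus the subsidy, the effective supply curve becomes qs = 3p - 4.
Equate the new curves: 1034 - 3p = 3p - 4, giving 1038 = 6p, p = 173, q = 515.
Δp = 173 − 199 = -26.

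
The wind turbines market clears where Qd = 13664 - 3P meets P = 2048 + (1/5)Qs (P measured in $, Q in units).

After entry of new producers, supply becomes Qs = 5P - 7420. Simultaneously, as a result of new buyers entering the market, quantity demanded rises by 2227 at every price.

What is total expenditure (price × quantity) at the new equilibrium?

20832385.078125

Solve the original market: 13664 - 3P = 5P - 10240, hence P = 2988 and Q = 4700.
The new curves are Qd = 15891 - 3P (demand) and Qs = 5P - 7420 (supply).
Equate the new curves: 15891 - 3P = 5P - 7420, giving 23311 = 8P, P = 2913.875, Q = 7149.375.
New expenditure = 2913.875 × 7149.375 = 20832385.078125.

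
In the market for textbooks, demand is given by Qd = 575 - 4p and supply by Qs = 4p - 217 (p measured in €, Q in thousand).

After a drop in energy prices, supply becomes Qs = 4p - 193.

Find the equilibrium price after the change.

96

Solve the original market: 575 - 4p = 4p - 217, hence p = 99 and Q = 179.
After the shift, demand is Qd = 575 - 4p and supply is Qs = 4p - 193.
New equilibrium: 575 - 4p = 4p - 193 ⇒ 768 = 8p ⇒ p = 96, Q = 191.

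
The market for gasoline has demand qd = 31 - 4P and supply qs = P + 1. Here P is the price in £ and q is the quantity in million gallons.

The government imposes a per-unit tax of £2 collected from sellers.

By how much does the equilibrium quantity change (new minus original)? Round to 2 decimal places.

Initially, 31 - 4P = P + 1, so 30 = 5P and P = 6, q = 7.
Since sellers keep the price net of the tax, the effective supply curve becomes qs = P - 1.
Clearing the new market: 31 - 4P = P - 1, so P = 6.4 and q = 5.4.
Δq = 5.4 − 7 = -1.60.

-1.60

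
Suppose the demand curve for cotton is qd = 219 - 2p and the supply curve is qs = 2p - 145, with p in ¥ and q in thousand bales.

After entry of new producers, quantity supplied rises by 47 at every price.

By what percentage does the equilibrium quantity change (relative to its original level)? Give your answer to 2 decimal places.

+63.51

Before the shock: 219 - 2p = 2p - 145 ⇒ 364 = 4p ⇒ p = 91, q = 37.
After the shift, demand is qd = 219 - 2p and supply is qs = 2p - 98.
Equate the new curves: 219 - 2p = 2p - 98, giving 317 = 4p, p = 79.25, q = 60.5.
%Δq = (60.5 − 37) / 37 × 100 = +63.51%.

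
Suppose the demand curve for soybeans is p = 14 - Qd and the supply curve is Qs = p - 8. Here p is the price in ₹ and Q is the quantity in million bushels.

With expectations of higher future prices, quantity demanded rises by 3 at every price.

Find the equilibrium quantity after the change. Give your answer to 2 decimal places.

Before the shock: 14 - p = p - 8 ⇒ 22 = 2p ⇒ p = 11, Q = 3.
With the change applied: demand Qd = 17 - p, supply Qs = p - 8.
Setting them equal: 17 - p = p - 8 → 25 = 2p, so p = 12.5 and Q = 4.5.

4.50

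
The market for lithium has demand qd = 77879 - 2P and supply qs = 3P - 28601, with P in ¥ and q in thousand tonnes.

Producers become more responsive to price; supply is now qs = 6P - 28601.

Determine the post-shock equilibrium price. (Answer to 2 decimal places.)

13310.00

Solve the original market: 77879 - 2P = 3P - 28601, hence P = 21296 and q = 35287.
After the shift, demand is qd = 77879 - 2P and supply is qs = 6P - 28601.
Setting them equal: 77879 - 2P = 6P - 28601 → 106480 = 8P, so P = 13310 and q = 51259.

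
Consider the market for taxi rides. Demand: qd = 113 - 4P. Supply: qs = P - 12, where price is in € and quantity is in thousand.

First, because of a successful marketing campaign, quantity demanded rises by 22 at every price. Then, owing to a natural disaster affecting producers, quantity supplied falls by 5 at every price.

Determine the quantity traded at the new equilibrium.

13.4

Solve the original market: 113 - 4P = P - 12, hence P = 25 and q = 13.
The shock moves the curves to qd = 135 - 4P and qs = P - 17.
Clearing the new market: 135 - 4P = P - 17, so P = 30.4 and q = 13.4.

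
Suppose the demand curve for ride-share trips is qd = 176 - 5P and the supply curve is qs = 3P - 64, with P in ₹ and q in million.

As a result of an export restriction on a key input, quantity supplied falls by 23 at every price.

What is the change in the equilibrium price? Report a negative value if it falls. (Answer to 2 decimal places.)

+2.88

Solve the original market: 176 - 5P = 3P - 64, hence P = 30 and q = 26.
After the shift, demand is qd = 176 - 5P and supply is qs = 3P - 87.
New equilibrium: 176 - 5P = 3P - 87 ⇒ 263 = 8P ⇒ P = 32.875, q = 11.625.
ΔP = 32.875 − 30 = +2.88.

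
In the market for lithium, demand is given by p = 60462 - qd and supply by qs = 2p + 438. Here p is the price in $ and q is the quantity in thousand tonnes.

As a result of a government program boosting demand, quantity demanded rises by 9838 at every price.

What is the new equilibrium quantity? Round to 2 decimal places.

47012.67

Solve the original market: 60462 - p = 2p + 438, hence p = 20008 and q = 40454.
The shock moves the curves to qd = 70300 - p and qs = 2p + 438.
New equilibrium: 70300 - p = 2p + 438 ⇒ 69862 = 3p ⇒ p = 69862/3 ≈ 23287.3333, q = 141038/3 ≈ 47012.6667.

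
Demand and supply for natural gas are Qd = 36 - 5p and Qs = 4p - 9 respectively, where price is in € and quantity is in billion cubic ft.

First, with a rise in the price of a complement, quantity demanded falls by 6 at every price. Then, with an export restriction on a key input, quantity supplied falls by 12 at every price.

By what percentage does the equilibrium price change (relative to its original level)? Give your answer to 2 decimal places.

Solve the original market: 36 - 5p = 4p - 9, hence p = 5 and Q = 11.
After the shift, demand is Qd = 30 - 5p and supply is Qs = 4p - 21.
Setting them equal: 30 - 5p = 4p - 21 → 51 = 9p, so p = 17/3 ≈ 5.6667 and Q = 5/3 ≈ 1.6667.
%Δp = (5.6667 − 5) / 5 × 100 = +13.33%.

+13.33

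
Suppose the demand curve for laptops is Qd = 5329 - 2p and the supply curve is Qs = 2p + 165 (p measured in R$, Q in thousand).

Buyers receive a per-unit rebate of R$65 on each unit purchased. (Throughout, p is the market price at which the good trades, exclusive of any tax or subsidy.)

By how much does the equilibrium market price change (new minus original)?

+32.5

Initially, 5329 - 2p = 2p + 165, so 5164 = 4p and p = 1291, Q = 2747.
Since buyers' out-of-pocket price is the market price minus the rebate, the effective demand curve becomes Qd = 5459 - 2p.
Equate the new curves: 5459 - 2p = 2p + 165, giving 5294 = 4p, p = 1323.5, Q = 2812.
Δp = 1323.5 − 1291 = +32.5.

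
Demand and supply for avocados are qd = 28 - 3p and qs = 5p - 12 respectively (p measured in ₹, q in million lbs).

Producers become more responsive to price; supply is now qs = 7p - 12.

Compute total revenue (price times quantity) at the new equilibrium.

Original equilibrium: 28 - 3p = 5p - 12 gives 40 = 8p, so p = 5 and q = 13.
The shock moves the curves to qd = 28 - 3p and qs = 7p - 12.
New equilibrium: 28 - 3p = 7p - 12 ⇒ 40 = 10p ⇒ p = 4, q = 16.
New expenditure = 4 × 16 = 64.

64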